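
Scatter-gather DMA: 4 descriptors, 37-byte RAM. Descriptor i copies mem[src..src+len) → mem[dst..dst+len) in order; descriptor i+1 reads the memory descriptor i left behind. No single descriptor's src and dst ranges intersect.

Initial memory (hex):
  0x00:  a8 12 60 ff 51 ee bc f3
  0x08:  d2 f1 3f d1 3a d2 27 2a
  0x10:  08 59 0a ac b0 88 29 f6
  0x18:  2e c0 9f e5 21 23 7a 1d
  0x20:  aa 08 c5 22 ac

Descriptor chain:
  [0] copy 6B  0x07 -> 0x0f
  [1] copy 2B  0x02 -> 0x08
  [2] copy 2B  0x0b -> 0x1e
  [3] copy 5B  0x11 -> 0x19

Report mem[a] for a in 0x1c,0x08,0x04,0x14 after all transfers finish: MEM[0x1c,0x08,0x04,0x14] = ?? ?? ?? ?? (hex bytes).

MEM[0x1c,0x08,0x04,0x14] = 3a 60 51 3a

  after D0: wrote 6B at 0x0f = f3d2f13fd13a
  after D1: wrote 2B at 0x08 = 60ff
  after D2: wrote 2B at 0x1e = d13a
  after D3: wrote 5B at 0x19 = f13fd13a88
query mem[0x1c]=0x3a, mem[0x08]=0x60, mem[0x04]=0x51, mem[0x14]=0x3a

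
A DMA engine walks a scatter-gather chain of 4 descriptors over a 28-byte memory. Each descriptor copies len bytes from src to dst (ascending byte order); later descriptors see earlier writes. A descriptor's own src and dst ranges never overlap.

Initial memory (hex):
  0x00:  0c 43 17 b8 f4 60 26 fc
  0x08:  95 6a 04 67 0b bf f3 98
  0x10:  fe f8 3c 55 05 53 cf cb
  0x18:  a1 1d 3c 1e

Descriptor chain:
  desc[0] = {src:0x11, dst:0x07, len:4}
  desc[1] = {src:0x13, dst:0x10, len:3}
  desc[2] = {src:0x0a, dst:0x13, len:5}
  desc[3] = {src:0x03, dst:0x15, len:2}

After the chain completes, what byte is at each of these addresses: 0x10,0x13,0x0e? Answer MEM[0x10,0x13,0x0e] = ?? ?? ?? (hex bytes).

[0] 0x11->0x07 len=4 : f8 3c 55 05
[1] 0x13->0x10 len=3 : 55 05 53
[2] 0x0a->0x13 len=5 : 05 67 0b bf f3
[3] 0x03->0x15 len=2 : b8 f4
query mem[0x10]=0x55, mem[0x13]=0x05, mem[0x0e]=0xf3

MEM[0x10,0x13,0x0e] = 55 05 f3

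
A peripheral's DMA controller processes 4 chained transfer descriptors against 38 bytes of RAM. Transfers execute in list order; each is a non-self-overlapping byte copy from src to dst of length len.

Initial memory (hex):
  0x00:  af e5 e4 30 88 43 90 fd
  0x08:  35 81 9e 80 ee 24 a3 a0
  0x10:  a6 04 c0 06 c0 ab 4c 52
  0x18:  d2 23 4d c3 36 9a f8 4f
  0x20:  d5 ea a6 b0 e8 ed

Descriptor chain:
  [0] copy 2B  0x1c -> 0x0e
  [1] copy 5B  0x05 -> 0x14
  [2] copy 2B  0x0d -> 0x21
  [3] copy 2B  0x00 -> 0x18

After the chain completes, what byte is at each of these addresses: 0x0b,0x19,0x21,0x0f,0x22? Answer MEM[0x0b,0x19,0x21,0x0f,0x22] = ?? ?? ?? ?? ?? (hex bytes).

[0] 0x1c->0x0e len=2 : 36 9a
[1] 0x05->0x14 len=5 : 43 90 fd 35 81
[2] 0x0d->0x21 len=2 : 24 36
[3] 0x00->0x18 len=2 : af e5
query mem[0x0b]=0x80, mem[0x19]=0xe5, mem[0x21]=0x24, mem[0x0f]=0x9a, mem[0x22]=0x36

MEM[0x0b,0x19,0x21,0x0f,0x22] = 80 e5 24 9a 36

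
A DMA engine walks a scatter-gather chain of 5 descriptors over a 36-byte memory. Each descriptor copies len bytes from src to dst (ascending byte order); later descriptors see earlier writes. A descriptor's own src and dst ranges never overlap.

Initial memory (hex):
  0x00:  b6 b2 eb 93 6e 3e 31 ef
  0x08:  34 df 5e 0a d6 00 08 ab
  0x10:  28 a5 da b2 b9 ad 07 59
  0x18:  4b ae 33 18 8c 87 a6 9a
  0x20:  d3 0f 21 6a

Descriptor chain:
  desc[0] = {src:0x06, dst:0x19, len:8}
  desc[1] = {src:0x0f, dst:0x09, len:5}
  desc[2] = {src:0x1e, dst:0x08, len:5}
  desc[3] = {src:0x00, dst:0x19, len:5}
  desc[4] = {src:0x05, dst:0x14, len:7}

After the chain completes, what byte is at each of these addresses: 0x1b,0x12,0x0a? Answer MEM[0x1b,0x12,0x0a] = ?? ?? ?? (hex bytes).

MEM[0x1b,0x12,0x0a] = eb da 00

  after D0: wrote 8B at 0x19 = 31ef34df5e0ad600
  after D1: wrote 5B at 0x09 = ab28a5dab2
  after D2: wrote 5B at 0x08 = 0ad6000f21
  after D3: wrote 5B at 0x19 = b6b2eb936e
  after D4: wrote 7B at 0x14 = 3e31ef0ad6000f
query mem[0x1b]=0xeb, mem[0x12]=0xda, mem[0x0a]=0x00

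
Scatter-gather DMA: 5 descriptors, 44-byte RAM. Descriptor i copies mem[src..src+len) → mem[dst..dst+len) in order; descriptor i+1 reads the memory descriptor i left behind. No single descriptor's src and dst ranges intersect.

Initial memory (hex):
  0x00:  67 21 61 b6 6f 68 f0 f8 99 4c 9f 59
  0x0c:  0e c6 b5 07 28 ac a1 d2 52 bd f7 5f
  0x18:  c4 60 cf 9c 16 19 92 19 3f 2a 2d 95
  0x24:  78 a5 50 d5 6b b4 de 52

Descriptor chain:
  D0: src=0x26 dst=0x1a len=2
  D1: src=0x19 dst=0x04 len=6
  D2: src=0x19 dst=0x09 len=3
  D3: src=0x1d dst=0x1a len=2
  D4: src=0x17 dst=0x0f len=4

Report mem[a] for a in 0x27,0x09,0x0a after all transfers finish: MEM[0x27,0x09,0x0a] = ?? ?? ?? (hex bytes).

MEM[0x27,0x09,0x0a] = d5 60 50

[0] 0x26->0x1a len=2 : 50 d5
[1] 0x19->0x04 len=6 : 60 50 d5 16 19 92
[2] 0x19->0x09 len=3 : 60 50 d5
[3] 0x1d->0x1a len=2 : 19 92
[4] 0x17->0x0f len=4 : 5f c4 60 19
query mem[0x27]=0xd5, mem[0x09]=0x60, mem[0x0a]=0x50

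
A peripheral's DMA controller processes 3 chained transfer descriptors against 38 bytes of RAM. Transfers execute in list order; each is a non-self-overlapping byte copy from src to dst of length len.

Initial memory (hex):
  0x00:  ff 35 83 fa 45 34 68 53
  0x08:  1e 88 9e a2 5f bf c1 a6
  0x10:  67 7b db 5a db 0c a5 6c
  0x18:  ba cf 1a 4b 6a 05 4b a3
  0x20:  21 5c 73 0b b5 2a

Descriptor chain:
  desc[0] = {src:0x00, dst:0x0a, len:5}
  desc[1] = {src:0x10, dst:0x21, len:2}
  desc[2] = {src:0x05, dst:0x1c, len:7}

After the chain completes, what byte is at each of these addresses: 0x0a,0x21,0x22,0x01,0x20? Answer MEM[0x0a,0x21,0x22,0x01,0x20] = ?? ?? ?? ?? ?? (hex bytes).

MEM[0x0a,0x21,0x22,0x01,0x20] = ff ff 35 35 88

#0 dst[0x0a+5] := {0xff,0x35,0x83,0xfa,0x45}
#1 dst[0x21+2] := {0x67,0x7b}
#2 dst[0x1c+7] := {0x34,0x68,0x53,0x1e,0x88,0xff,0x35}
query mem[0x0a]=0xff, mem[0x21]=0xff, mem[0x22]=0x35, mem[0x01]=0x35, mem[0x20]=0x88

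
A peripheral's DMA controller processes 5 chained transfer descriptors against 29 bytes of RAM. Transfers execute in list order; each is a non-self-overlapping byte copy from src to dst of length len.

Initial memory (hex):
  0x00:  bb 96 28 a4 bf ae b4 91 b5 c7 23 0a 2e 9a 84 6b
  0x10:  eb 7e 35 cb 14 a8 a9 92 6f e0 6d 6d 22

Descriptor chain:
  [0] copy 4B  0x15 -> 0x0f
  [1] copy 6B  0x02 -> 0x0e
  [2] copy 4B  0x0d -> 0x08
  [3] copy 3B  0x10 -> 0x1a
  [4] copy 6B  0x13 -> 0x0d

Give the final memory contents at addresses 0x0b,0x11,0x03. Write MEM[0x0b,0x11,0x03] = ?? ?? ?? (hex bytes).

D0: mem[0x0f..0x12] <- [a8 a9 92 6f]
D1: mem[0x0e..0x13] <- [28 a4 bf ae b4 91]
D2: mem[0x08..0x0b] <- [9a 28 a4 bf]
D3: mem[0x1a..0x1c] <- [bf ae b4]
D4: mem[0x0d..0x12] <- [91 14 a8 a9 92 6f]
query mem[0x0b]=0xbf, mem[0x11]=0x92, mem[0x03]=0xa4

MEM[0x0b,0x11,0x03] = bf 92 a4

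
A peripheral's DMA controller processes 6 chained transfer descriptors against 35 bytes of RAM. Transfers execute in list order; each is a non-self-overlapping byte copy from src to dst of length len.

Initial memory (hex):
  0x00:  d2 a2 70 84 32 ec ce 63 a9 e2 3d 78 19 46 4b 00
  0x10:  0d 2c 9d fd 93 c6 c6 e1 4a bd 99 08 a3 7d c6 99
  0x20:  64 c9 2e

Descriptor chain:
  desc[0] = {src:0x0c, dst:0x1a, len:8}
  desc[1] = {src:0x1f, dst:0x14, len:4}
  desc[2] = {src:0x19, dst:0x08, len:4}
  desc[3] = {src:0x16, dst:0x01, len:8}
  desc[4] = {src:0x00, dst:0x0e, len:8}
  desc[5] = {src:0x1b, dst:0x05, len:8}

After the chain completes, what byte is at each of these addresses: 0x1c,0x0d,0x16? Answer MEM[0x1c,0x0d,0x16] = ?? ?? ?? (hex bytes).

D0: mem[0x1a..0x21] <- [19 46 4b 00 0d 2c 9d fd]
D1: mem[0x14..0x17] <- [2c 9d fd 2e]
D2: mem[0x08..0x0b] <- [bd 19 46 4b]
D3: mem[0x01..0x08] <- [fd 2e 4a bd 19 46 4b 00]
D4: mem[0x0e..0x15] <- [d2 fd 2e 4a bd 19 46 4b]
D5: mem[0x05..0x0c] <- [46 4b 00 0d 2c 9d fd 2e]
query mem[0x1c]=0x4b, mem[0x0d]=0x46, mem[0x16]=0xfd

MEM[0x1c,0x0d,0x16] = 4b 46 fd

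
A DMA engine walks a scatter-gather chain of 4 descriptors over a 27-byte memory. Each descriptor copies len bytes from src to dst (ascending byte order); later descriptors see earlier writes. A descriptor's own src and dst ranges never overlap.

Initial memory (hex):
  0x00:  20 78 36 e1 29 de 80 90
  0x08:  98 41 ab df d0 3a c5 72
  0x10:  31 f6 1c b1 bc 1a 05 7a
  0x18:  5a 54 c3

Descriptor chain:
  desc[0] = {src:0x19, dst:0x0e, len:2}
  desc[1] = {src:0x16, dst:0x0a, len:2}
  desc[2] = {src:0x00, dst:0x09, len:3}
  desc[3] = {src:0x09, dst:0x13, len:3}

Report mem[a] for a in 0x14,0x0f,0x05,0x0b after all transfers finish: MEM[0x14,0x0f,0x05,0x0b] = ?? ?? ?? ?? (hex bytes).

[0] 0x19->0x0e len=2 : 54 c3
[1] 0x16->0x0a len=2 : 05 7a
[2] 0x00->0x09 len=3 : 20 78 36
[3] 0x09->0x13 len=3 : 20 78 36
query mem[0x14]=0x78, mem[0x0f]=0xc3, mem[0x05]=0xde, mem[0x0b]=0x36

MEM[0x14,0x0f,0x05,0x0b] = 78 c3 de 36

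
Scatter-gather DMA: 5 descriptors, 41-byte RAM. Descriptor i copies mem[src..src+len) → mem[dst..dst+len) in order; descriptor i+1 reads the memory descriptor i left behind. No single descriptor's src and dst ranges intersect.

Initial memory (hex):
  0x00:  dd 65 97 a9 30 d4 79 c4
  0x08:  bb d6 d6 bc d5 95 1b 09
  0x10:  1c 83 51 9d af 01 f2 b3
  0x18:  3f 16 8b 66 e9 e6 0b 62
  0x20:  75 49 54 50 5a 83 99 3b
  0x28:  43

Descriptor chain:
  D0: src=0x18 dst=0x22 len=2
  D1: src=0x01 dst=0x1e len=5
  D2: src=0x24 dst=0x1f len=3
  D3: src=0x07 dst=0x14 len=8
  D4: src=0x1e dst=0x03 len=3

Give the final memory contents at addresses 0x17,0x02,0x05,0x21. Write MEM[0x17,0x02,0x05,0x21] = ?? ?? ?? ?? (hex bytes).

  after D0: wrote 2B at 0x22 = 3f16
  after D1: wrote 5B at 0x1e = 6597a930d4
  after D2: wrote 3B at 0x1f = 5a8399
  after D3: wrote 8B at 0x14 = c4bbd6d6bcd5951b
  after D4: wrote 3B at 0x03 = 655a83
query mem[0x17]=0xd6, mem[0x02]=0x97, mem[0x05]=0x83, mem[0x21]=0x99

MEM[0x17,0x02,0x05,0x21] = d6 97 83 99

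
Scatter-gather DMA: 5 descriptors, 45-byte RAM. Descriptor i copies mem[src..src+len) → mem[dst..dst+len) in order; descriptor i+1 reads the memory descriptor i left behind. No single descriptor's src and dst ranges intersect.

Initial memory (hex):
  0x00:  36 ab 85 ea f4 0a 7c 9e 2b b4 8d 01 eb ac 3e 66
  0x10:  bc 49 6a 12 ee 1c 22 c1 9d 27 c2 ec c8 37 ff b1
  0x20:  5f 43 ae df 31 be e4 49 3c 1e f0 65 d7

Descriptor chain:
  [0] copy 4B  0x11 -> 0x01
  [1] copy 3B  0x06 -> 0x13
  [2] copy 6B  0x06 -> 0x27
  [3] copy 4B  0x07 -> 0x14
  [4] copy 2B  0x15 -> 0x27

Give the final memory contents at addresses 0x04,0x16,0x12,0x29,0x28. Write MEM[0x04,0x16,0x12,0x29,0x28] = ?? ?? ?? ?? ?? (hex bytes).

#0 dst[0x01+4] := {0x49,0x6a,0x12,0xee}
#1 dst[0x13+3] := {0x7c,0x9e,0x2b}
#2 dst[0x27+6] := {0x7c,0x9e,0x2b,0xb4,0x8d,0x01}
#3 dst[0x14+4] := {0x9e,0x2b,0xb4,0x8d}
#4 dst[0x27+2] := {0x2b,0xb4}
query mem[0x04]=0xee, mem[0x16]=0xb4, mem[0x12]=0x6a, mem[0x29]=0x2b, mem[0x28]=0xb4

MEM[0x04,0x16,0x12,0x29,0x28] = ee b4 6a 2b b4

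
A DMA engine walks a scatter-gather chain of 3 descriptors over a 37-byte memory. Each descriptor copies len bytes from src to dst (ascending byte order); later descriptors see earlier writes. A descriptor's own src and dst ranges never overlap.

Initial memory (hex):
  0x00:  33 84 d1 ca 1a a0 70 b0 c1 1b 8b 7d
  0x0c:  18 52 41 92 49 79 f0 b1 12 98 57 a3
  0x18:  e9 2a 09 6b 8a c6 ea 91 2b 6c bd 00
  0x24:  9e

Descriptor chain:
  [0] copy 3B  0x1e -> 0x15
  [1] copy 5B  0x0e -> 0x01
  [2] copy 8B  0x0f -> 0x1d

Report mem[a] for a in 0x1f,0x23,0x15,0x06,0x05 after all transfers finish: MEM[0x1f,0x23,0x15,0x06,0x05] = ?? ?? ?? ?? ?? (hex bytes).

  after D0: wrote 3B at 0x15 = ea912b
  after D1: wrote 5B at 0x01 = 41924979f0
  after D2: wrote 8B at 0x1d = 924979f0b112ea91
query mem[0x1f]=0x79, mem[0x23]=0xea, mem[0x15]=0xea, mem[0x06]=0x70, mem[0x05]=0xf0

MEM[0x1f,0x23,0x15,0x06,0x05] = 79 ea ea 70 f0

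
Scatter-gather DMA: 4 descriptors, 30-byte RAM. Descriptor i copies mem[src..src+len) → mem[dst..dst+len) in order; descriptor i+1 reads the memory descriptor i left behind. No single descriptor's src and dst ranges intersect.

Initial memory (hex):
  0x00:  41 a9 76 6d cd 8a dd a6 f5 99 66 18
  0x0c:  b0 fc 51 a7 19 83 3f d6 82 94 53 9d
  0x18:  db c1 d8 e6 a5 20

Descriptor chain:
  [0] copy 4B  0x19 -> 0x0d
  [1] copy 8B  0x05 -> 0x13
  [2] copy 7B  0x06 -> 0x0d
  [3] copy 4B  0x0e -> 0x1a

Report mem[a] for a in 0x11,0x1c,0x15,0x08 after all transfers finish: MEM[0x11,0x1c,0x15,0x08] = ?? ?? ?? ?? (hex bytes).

MEM[0x11,0x1c,0x15,0x08] = 66 99 a6 f5

[0] 0x19->0x0d len=4 : c1 d8 e6 a5
[1] 0x05->0x13 len=8 : 8a dd a6 f5 99 66 18 b0
[2] 0x06->0x0d len=7 : dd a6 f5 99 66 18 b0
[3] 0x0e->0x1a len=4 : a6 f5 99 66
query mem[0x11]=0x66, mem[0x1c]=0x99, mem[0x15]=0xa6, mem[0x08]=0xf5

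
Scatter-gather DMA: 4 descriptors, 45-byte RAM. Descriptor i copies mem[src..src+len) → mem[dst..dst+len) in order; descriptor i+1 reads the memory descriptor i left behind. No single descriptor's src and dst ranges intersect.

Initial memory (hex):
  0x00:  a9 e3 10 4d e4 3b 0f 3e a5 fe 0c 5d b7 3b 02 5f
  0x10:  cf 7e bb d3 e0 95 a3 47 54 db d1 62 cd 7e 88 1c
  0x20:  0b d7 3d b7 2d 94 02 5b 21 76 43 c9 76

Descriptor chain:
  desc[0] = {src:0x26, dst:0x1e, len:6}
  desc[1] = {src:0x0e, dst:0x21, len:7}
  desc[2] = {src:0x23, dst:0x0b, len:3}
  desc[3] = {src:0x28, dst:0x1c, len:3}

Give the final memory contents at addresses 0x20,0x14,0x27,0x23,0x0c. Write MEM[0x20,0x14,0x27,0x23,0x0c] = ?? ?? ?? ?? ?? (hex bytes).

MEM[0x20,0x14,0x27,0x23,0x0c] = 21 e0 e0 cf 7e

D0: mem[0x1e..0x23] <- [02 5b 21 76 43 c9]
D1: mem[0x21..0x27] <- [02 5f cf 7e bb d3 e0]
D2: mem[0x0b..0x0d] <- [cf 7e bb]
D3: mem[0x1c..0x1e] <- [21 76 43]
query mem[0x20]=0x21, mem[0x14]=0xe0, mem[0x27]=0xe0, mem[0x23]=0xcf, mem[0x0c]=0x7e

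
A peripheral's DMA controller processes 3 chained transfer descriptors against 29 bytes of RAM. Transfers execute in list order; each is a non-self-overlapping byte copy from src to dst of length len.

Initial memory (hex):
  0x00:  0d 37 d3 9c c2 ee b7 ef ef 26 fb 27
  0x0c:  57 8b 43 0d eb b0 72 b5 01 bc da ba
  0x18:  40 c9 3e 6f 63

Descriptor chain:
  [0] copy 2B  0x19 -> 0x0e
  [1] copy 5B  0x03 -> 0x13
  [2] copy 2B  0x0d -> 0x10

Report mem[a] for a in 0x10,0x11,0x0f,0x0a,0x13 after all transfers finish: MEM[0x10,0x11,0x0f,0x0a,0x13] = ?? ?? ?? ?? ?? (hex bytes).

D0: mem[0x0e..0x0f] <- [c9 3e]
D1: mem[0x13..0x17] <- [9c c2 ee b7 ef]
D2: mem[0x10..0x11] <- [8b c9]
query mem[0x10]=0x8b, mem[0x11]=0xc9, mem[0x0f]=0x3e, mem[0x0a]=0xfb, mem[0x13]=0x9c

MEM[0x10,0x11,0x0f,0x0a,0x13] = 8b c9 3e fb 9c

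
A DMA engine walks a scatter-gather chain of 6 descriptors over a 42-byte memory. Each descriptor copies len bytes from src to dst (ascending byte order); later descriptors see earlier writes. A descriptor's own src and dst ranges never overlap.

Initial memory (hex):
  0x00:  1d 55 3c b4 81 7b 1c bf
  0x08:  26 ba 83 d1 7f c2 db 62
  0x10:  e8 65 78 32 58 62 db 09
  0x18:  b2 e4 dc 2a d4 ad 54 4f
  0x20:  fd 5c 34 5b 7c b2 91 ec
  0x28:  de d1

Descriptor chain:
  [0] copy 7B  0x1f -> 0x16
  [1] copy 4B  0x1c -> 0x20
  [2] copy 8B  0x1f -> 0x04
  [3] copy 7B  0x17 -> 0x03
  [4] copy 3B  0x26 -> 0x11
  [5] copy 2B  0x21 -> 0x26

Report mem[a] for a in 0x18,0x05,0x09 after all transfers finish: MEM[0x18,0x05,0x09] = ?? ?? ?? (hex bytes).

D0: mem[0x16..0x1c] <- [4f fd 5c 34 5b 7c b2]
D1: mem[0x20..0x23] <- [b2 ad 54 4f]
D2: mem[0x04..0x0b] <- [4f b2 ad 54 4f 7c b2 91]
D3: mem[0x03..0x09] <- [fd 5c 34 5b 7c b2 ad]
D4: mem[0x11..0x13] <- [91 ec de]
D5: mem[0x26..0x27] <- [ad 54]
query mem[0x18]=0x5c, mem[0x05]=0x34, mem[0x09]=0xad

MEM[0x18,0x05,0x09] = 5c 34 ad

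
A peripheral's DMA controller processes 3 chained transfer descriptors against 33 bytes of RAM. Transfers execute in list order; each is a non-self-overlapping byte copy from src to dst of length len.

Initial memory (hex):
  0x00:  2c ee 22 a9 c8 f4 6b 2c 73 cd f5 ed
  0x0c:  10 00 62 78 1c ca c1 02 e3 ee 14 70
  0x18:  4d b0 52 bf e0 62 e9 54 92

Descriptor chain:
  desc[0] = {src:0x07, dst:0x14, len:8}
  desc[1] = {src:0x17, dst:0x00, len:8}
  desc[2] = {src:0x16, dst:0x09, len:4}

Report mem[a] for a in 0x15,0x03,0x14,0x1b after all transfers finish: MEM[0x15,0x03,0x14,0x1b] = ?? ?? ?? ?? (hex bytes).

D0: mem[0x14..0x1b] <- [2c 73 cd f5 ed 10 00 62]
D1: mem[0x00..0x07] <- [f5 ed 10 00 62 e0 62 e9]
D2: mem[0x09..0x0c] <- [cd f5 ed 10]
query mem[0x15]=0x73, mem[0x03]=0x00, mem[0x14]=0x2c, mem[0x1b]=0x62

MEM[0x15,0x03,0x14,0x1b] = 73 00 2c 62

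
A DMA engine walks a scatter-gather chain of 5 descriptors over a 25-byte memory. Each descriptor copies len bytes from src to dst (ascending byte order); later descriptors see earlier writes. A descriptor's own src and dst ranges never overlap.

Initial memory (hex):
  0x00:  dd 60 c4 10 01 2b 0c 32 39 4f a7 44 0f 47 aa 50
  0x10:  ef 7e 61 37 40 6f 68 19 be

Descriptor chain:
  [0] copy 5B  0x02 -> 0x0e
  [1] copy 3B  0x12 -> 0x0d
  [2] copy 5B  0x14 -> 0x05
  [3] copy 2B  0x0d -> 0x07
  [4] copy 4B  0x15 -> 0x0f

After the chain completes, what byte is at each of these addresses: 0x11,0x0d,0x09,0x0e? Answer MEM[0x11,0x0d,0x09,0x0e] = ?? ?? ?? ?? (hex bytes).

#0 dst[0x0e+5] := {0xc4,0x10,0x01,0x2b,0x0c}
#1 dst[0x0d+3] := {0x0c,0x37,0x40}
#2 dst[0x05+5] := {0x40,0x6f,0x68,0x19,0xbe}
#3 dst[0x07+2] := {0x0c,0x37}
#4 dst[0x0f+4] := {0x6f,0x68,0x19,0xbe}
query mem[0x11]=0x19, mem[0x0d]=0x0c, mem[0x09]=0xbe, mem[0x0e]=0x37

MEM[0x11,0x0d,0x09,0x0e] = 19 0c be 37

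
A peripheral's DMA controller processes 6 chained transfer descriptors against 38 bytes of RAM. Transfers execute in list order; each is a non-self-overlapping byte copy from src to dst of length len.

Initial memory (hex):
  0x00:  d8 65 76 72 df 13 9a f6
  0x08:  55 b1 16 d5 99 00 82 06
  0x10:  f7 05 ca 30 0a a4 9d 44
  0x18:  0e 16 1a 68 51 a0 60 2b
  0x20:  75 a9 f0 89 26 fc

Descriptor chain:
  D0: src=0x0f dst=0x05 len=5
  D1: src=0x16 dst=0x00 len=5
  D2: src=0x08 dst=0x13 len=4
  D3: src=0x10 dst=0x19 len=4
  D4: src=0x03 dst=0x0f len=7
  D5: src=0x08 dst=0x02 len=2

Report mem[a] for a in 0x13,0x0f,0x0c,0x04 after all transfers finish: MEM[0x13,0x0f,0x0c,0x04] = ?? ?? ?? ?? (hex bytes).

MEM[0x13,0x0f,0x0c,0x04] = 05 16 99 1a

#0 dst[0x05+5] := {0x06,0xf7,0x05,0xca,0x30}
#1 dst[0x00+5] := {0x9d,0x44,0x0e,0x16,0x1a}
#2 dst[0x13+4] := {0xca,0x30,0x16,0xd5}
#3 dst[0x19+4] := {0xf7,0x05,0xca,0xca}
#4 dst[0x0f+7] := {0x16,0x1a,0x06,0xf7,0x05,0xca,0x30}
#5 dst[0x02+2] := {0xca,0x30}
query mem[0x13]=0x05, mem[0x0f]=0x16, mem[0x0c]=0x99, mem[0x04]=0x1a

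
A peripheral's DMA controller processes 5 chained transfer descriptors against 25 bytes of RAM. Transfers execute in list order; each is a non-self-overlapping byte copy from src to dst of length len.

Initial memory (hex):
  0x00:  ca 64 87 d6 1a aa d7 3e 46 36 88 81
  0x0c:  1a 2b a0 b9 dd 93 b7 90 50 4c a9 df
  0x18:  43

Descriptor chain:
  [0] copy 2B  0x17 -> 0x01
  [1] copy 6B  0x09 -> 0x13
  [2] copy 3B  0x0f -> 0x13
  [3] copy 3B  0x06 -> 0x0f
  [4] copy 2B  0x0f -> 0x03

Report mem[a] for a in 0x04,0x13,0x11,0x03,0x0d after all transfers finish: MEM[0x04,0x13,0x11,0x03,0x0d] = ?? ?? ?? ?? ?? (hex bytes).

D0: mem[0x01..0x02] <- [df 43]
D1: mem[0x13..0x18] <- [36 88 81 1a 2b a0]
D2: mem[0x13..0x15] <- [b9 dd 93]
D3: mem[0x0f..0x11] <- [d7 3e 46]
D4: mem[0x03..0x04] <- [d7 3e]
query mem[0x04]=0x3e, mem[0x13]=0xb9, mem[0x11]=0x46, mem[0x03]=0xd7, mem[0x0d]=0x2b

MEM[0x04,0x13,0x11,0x03,0x0d] = 3e b9 46 d7 2b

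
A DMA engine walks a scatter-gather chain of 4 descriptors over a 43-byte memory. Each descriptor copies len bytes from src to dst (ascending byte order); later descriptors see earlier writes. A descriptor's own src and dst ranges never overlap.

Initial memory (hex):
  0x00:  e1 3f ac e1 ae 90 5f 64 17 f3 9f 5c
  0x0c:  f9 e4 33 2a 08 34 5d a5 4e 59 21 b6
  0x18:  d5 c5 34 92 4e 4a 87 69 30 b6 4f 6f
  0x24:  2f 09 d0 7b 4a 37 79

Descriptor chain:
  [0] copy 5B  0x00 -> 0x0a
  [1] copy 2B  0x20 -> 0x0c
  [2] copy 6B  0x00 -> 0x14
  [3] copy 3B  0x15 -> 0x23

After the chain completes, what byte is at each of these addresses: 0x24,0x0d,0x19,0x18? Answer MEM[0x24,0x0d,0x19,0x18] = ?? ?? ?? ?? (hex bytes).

D0: mem[0x0a..0x0e] <- [e1 3f ac e1 ae]
D1: mem[0x0c..0x0d] <- [30 b6]
D2: mem[0x14..0x19] <- [e1 3f ac e1 ae 90]
D3: mem[0x23..0x25] <- [3f ac e1]
query mem[0x24]=0xac, mem[0x0d]=0xb6, mem[0x19]=0x90, mem[0x18]=0xae

MEM[0x24,0x0d,0x19,0x18] = ac b6 90 ae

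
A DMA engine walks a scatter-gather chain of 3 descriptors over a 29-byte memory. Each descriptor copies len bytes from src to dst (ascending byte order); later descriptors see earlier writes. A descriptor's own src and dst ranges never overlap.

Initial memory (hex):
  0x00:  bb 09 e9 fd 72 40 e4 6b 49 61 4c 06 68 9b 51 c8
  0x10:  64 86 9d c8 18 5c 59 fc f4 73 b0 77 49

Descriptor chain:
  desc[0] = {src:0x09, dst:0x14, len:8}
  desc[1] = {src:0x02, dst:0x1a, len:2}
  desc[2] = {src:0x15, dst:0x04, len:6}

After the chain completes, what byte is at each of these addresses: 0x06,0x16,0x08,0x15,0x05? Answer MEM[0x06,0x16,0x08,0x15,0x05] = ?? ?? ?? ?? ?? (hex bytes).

  after D0: wrote 8B at 0x14 = 614c06689b51c864
  after D1: wrote 2B at 0x1a = e9fd
  after D2: wrote 6B at 0x04 = 4c06689b51e9
query mem[0x06]=0x68, mem[0x16]=0x06, mem[0x08]=0x51, mem[0x15]=0x4c, mem[0x05]=0x06

MEM[0x06,0x16,0x08,0x15,0x05] = 68 06 51 4c 06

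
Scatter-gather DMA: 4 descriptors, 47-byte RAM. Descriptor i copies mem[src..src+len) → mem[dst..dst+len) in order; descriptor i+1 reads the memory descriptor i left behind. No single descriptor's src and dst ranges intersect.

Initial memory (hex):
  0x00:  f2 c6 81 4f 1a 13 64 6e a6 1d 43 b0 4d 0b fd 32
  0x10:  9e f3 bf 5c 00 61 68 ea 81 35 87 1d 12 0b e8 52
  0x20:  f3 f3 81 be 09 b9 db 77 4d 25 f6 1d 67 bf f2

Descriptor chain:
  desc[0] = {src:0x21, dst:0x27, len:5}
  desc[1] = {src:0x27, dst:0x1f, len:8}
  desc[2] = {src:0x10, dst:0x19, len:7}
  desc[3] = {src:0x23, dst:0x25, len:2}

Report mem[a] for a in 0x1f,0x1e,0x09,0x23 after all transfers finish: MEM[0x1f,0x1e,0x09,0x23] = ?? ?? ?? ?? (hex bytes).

MEM[0x1f,0x1e,0x09,0x23] = 68 61 1d b9

D0: mem[0x27..0x2b] <- [f3 81 be 09 b9]
D1: mem[0x1f..0x26] <- [f3 81 be 09 b9 67 bf f2]
D2: mem[0x19..0x1f] <- [9e f3 bf 5c 00 61 68]
D3: mem[0x25..0x26] <- [b9 67]
query mem[0x1f]=0x68, mem[0x1e]=0x61, mem[0x09]=0x1d, mem[0x23]=0xb9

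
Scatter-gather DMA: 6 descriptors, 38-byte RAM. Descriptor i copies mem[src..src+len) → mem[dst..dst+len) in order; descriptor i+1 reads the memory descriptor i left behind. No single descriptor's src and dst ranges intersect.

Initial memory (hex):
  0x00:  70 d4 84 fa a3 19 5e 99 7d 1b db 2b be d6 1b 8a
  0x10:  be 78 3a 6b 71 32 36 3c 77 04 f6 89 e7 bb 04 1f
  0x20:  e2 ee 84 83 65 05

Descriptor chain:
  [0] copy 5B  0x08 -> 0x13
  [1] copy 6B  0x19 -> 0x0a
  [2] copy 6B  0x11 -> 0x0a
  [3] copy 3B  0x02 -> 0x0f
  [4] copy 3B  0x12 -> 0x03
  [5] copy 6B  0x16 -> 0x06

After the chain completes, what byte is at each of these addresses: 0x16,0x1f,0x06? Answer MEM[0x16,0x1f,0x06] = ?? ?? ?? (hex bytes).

D0: mem[0x13..0x17] <- [7d 1b db 2b be]
D1: mem[0x0a..0x0f] <- [04 f6 89 e7 bb 04]
D2: mem[0x0a..0x0f] <- [78 3a 7d 1b db 2b]
D3: mem[0x0f..0x11] <- [84 fa a3]
D4: mem[0x03..0x05] <- [3a 7d 1b]
D5: mem[0x06..0x0b] <- [2b be 77 04 f6 89]
query mem[0x16]=0x2b, mem[0x1f]=0x1f, mem[0x06]=0x2b

MEM[0x16,0x1f,0x06] = 2b 1f 2b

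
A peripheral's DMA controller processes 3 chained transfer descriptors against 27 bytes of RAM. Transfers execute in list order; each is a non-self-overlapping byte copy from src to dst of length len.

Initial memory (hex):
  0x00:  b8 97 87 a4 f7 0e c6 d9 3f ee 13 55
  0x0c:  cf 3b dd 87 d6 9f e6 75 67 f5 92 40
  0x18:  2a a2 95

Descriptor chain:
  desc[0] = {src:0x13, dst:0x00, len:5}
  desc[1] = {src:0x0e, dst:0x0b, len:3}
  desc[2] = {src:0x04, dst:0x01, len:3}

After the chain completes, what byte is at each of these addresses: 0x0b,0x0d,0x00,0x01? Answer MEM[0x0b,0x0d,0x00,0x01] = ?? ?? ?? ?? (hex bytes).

MEM[0x0b,0x0d,0x00,0x01] = dd d6 75 40

D0: mem[0x00..0x04] <- [75 67 f5 92 40]
D1: mem[0x0b..0x0d] <- [dd 87 d6]
D2: mem[0x01..0x03] <- [40 0e c6]
query mem[0x0b]=0xdd, mem[0x0d]=0xd6, mem[0x00]=0x75, mem[0x01]=0x40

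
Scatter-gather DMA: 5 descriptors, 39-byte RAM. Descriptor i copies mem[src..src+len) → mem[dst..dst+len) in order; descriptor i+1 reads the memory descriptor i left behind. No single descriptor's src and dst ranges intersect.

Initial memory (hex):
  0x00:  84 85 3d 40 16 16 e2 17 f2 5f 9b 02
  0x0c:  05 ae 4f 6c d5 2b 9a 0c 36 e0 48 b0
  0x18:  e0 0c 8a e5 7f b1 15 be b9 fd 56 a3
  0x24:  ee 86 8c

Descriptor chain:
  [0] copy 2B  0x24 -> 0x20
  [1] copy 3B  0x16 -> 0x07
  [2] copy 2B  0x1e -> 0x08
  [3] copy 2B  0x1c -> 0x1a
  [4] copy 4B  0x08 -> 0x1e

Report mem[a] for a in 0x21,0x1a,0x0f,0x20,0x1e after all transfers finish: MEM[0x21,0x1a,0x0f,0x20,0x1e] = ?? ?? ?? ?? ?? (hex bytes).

D0: mem[0x20..0x21] <- [ee 86]
D1: mem[0x07..0x09] <- [48 b0 e0]
D2: mem[0x08..0x09] <- [15 be]
D3: mem[0x1a..0x1b] <- [7f b1]
D4: mem[0x1e..0x21] <- [15 be 9b 02]
query mem[0x21]=0x02, mem[0x1a]=0x7f, mem[0x0f]=0x6c, mem[0x20]=0x9b, mem[0x1e]=0x15

MEM[0x21,0x1a,0x0f,0x20,0x1e] = 02 7f 6c 9b 15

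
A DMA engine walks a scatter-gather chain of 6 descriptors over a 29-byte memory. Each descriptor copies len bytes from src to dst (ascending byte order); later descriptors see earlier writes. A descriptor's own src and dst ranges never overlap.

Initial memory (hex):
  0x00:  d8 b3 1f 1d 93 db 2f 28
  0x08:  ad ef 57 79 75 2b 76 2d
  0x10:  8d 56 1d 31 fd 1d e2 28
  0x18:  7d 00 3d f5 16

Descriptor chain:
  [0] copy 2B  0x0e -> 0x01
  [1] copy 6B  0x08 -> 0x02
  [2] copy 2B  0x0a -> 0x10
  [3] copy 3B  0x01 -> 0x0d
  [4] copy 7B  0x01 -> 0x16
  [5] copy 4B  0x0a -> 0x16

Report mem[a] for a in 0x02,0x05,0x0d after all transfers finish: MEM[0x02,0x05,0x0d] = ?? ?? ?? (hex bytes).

#0 dst[0x01+2] := {0x76,0x2d}
#1 dst[0x02+6] := {0xad,0xef,0x57,0x79,0x75,0x2b}
#2 dst[0x10+2] := {0x57,0x79}
#3 dst[0x0d+3] := {0x76,0xad,0xef}
#4 dst[0x16+7] := {0x76,0xad,0xef,0x57,0x79,0x75,0x2b}
#5 dst[0x16+4] := {0x57,0x79,0x75,0x76}
query mem[0x02]=0xad, mem[0x05]=0x79, mem[0x0d]=0x76

MEM[0x02,0x05,0x0d] = ad 79 76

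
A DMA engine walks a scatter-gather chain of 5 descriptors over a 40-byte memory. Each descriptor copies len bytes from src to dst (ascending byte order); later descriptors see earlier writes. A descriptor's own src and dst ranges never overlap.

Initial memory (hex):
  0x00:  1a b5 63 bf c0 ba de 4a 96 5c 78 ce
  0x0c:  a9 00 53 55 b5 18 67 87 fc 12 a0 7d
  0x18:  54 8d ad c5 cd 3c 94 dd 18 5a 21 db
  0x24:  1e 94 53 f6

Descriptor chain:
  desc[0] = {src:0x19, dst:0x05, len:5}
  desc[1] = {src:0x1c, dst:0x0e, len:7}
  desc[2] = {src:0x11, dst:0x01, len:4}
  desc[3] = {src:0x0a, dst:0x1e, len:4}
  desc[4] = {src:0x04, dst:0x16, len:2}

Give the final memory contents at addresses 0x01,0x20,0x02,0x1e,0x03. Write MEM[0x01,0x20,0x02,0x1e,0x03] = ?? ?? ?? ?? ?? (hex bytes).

D0: mem[0x05..0x09] <- [8d ad c5 cd 3c]
D1: mem[0x0e..0x14] <- [cd 3c 94 dd 18 5a 21]
D2: mem[0x01..0x04] <- [dd 18 5a 21]
D3: mem[0x1e..0x21] <- [78 ce a9 00]
D4: mem[0x16..0x17] <- [21 8d]
query mem[0x01]=0xdd, mem[0x20]=0xa9, mem[0x02]=0x18, mem[0x1e]=0x78, mem[0x03]=0x5a

MEM[0x01,0x20,0x02,0x1e,0x03] = dd a9 18 78 5a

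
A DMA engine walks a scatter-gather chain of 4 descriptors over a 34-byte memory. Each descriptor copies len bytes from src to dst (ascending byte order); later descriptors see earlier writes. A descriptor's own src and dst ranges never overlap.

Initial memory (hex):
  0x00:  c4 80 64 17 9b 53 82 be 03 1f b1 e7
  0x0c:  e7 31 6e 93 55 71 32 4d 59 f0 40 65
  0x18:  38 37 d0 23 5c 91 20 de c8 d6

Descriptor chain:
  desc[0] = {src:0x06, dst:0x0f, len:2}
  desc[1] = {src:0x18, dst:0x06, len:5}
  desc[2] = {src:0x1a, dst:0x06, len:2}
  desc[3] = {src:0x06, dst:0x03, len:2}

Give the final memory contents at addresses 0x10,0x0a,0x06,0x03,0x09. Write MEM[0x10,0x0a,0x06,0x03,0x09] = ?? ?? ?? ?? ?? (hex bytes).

D0: mem[0x0f..0x10] <- [82 be]
D1: mem[0x06..0x0a] <- [38 37 d0 23 5c]
D2: mem[0x06..0x07] <- [d0 23]
D3: mem[0x03..0x04] <- [d0 23]
query mem[0x10]=0xbe, mem[0x0a]=0x5c, mem[0x06]=0xd0, mem[0x03]=0xd0, mem[0x09]=0x23

MEM[0x10,0x0a,0x06,0x03,0x09] = be 5c d0 d0 23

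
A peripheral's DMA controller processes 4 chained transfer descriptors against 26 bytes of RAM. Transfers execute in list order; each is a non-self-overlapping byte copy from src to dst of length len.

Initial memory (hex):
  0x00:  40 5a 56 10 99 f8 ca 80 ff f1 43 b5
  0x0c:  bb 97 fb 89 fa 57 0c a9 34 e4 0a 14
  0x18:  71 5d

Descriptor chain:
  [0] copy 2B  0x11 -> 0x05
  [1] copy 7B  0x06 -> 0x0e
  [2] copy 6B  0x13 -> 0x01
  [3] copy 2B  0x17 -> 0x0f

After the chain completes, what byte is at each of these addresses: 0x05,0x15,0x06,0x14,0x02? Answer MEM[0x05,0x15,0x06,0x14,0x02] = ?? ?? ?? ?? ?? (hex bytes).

  after D0: wrote 2B at 0x05 = 570c
  after D1: wrote 7B at 0x0e = 0c80fff143b5bb
  after D2: wrote 6B at 0x01 = b5bbe40a1471
  after D3: wrote 2B at 0x0f = 1471
query mem[0x05]=0x14, mem[0x15]=0xe4, mem[0x06]=0x71, mem[0x14]=0xbb, mem[0x02]=0xbb

MEM[0x05,0x15,0x06,0x14,0x02] = 14 e4 71 bb bb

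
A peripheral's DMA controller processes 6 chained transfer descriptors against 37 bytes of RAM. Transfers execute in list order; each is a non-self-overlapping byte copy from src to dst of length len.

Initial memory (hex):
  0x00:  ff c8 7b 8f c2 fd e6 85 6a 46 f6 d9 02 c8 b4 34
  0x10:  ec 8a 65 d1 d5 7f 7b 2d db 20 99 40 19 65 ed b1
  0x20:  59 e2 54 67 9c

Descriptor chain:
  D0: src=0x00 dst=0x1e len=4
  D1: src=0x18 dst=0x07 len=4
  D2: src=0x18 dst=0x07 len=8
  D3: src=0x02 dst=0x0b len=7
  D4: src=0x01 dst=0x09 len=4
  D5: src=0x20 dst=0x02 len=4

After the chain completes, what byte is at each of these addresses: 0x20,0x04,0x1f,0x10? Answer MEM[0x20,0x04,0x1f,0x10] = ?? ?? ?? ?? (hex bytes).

MEM[0x20,0x04,0x1f,0x10] = 7b 54 c8 db

#0 dst[0x1e+4] := {0xff,0xc8,0x7b,0x8f}
#1 dst[0x07+4] := {0xdb,0x20,0x99,0x40}
#2 dst[0x07+8] := {0xdb,0x20,0x99,0x40,0x19,0x65,0xff,0xc8}
#3 dst[0x0b+7] := {0x7b,0x8f,0xc2,0xfd,0xe6,0xdb,0x20}
#4 dst[0x09+4] := {0xc8,0x7b,0x8f,0xc2}
#5 dst[0x02+4] := {0x7b,0x8f,0x54,0x67}
query mem[0x20]=0x7b, mem[0x04]=0x54, mem[0x1f]=0xc8, mem[0x10]=0xdb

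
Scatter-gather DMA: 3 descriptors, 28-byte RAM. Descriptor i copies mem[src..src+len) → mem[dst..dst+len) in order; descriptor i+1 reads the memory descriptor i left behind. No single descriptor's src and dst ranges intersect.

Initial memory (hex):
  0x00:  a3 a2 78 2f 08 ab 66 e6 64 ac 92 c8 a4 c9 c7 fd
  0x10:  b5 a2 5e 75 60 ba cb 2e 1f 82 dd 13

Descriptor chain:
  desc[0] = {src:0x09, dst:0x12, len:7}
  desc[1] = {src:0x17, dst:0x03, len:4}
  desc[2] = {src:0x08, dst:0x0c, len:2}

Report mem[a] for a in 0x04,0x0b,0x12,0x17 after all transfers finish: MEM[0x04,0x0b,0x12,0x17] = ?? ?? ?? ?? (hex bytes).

D0: mem[0x12..0x18] <- [ac 92 c8 a4 c9 c7 fd]
D1: mem[0x03..0x06] <- [c7 fd 82 dd]
D2: mem[0x0c..0x0d] <- [64 ac]
query mem[0x04]=0xfd, mem[0x0b]=0xc8, mem[0x12]=0xac, mem[0x17]=0xc7

MEM[0x04,0x0b,0x12,0x17] = fd c8 ac c7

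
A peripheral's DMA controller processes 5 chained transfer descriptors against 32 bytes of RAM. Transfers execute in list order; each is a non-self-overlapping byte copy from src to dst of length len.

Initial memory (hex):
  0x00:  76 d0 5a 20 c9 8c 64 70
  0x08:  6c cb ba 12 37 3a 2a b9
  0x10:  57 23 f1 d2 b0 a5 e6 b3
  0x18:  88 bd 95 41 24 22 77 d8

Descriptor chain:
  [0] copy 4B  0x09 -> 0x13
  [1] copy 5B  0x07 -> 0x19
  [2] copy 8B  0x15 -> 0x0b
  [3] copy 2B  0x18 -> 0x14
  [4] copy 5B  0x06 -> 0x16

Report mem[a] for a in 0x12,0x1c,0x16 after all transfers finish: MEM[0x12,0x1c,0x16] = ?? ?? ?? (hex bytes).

D0: mem[0x13..0x16] <- [cb ba 12 37]
D1: mem[0x19..0x1d] <- [70 6c cb ba 12]
D2: mem[0x0b..0x12] <- [12 37 b3 88 70 6c cb ba]
D3: mem[0x14..0x15] <- [88 70]
D4: mem[0x16..0x1a] <- [64 70 6c cb ba]
query mem[0x12]=0xba, mem[0x1c]=0xba, mem[0x16]=0x64

MEM[0x12,0x1c,0x16] = ba ba 64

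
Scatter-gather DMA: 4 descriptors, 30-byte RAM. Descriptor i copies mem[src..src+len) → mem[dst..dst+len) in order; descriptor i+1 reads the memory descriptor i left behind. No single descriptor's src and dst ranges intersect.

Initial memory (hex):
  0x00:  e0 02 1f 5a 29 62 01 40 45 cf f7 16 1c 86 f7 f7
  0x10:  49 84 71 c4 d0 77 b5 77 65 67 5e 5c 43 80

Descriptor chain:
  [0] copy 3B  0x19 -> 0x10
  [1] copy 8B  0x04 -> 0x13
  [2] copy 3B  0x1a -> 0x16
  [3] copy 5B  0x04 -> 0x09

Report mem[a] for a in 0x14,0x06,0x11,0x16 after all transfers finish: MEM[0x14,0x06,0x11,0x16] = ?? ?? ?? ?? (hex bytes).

#0 dst[0x10+3] := {0x67,0x5e,0x5c}
#1 dst[0x13+8] := {0x29,0x62,0x01,0x40,0x45,0xcf,0xf7,0x16}
#2 dst[0x16+3] := {0x16,0x5c,0x43}
#3 dst[0x09+5] := {0x29,0x62,0x01,0x40,0x45}
query mem[0x14]=0x62, mem[0x06]=0x01, mem[0x11]=0x5e, mem[0x16]=0x16

MEM[0x14,0x06,0x11,0x16] = 62 01 5e 16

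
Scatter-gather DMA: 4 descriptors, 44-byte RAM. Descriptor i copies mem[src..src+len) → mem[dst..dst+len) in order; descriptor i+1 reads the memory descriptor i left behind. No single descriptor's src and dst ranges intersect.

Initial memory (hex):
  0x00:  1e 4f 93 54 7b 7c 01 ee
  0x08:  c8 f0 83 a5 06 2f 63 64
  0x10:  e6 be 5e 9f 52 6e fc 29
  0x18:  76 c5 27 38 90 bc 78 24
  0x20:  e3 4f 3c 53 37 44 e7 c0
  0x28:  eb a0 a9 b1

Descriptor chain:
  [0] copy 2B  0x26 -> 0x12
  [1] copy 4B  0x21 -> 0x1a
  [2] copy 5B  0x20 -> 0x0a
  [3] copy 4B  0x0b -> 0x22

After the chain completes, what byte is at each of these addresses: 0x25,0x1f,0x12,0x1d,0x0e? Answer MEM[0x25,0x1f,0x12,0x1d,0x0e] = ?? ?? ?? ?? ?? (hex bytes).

D0: mem[0x12..0x13] <- [e7 c0]
D1: mem[0x1a..0x1d] <- [4f 3c 53 37]
D2: mem[0x0a..0x0e] <- [e3 4f 3c 53 37]
D3: mem[0x22..0x25] <- [4f 3c 53 37]
query mem[0x25]=0x37, mem[0x1f]=0x24, mem[0x12]=0xe7, mem[0x1d]=0x37, mem[0x0e]=0x37

MEM[0x25,0x1f,0x12,0x1d,0x0e] = 37 24 e7 37 37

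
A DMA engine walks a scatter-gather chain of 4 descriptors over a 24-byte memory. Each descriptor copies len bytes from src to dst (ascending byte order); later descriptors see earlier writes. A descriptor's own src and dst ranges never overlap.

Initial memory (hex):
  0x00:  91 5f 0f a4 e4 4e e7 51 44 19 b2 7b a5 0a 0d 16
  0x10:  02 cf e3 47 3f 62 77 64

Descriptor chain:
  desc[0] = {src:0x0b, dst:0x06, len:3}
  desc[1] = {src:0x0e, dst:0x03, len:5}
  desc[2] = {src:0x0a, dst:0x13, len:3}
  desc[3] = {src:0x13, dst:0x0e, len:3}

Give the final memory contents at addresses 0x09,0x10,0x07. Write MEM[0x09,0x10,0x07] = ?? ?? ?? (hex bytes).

[0] 0x0b->0x06 len=3 : 7b a5 0a
[1] 0x0e->0x03 len=5 : 0d 16 02 cf e3
[2] 0x0a->0x13 len=3 : b2 7b a5
[3] 0x13->0x0e len=3 : b2 7b a5
query mem[0x09]=0x19, mem[0x10]=0xa5, mem[0x07]=0xe3

MEM[0x09,0x10,0x07] = 19 a5 e3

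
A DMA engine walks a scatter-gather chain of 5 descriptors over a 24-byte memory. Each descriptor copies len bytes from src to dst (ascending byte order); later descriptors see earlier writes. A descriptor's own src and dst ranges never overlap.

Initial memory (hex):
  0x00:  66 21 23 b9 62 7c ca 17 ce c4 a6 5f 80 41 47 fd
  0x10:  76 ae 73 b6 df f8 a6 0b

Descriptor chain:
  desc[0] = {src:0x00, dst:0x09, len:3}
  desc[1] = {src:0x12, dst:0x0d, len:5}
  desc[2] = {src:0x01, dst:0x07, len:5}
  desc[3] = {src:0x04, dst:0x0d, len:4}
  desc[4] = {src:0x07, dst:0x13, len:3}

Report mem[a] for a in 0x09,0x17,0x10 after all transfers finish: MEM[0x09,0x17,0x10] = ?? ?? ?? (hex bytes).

  after D0: wrote 3B at 0x09 = 662123
  after D1: wrote 5B at 0x0d = 73b6dff8a6
  after D2: wrote 5B at 0x07 = 2123b9627c
  after D3: wrote 4B at 0x0d = 627cca21
  after D4: wrote 3B at 0x13 = 2123b9
query mem[0x09]=0xb9, mem[0x17]=0x0b, mem[0x10]=0x21

MEM[0x09,0x17,0x10] = b9 0b 21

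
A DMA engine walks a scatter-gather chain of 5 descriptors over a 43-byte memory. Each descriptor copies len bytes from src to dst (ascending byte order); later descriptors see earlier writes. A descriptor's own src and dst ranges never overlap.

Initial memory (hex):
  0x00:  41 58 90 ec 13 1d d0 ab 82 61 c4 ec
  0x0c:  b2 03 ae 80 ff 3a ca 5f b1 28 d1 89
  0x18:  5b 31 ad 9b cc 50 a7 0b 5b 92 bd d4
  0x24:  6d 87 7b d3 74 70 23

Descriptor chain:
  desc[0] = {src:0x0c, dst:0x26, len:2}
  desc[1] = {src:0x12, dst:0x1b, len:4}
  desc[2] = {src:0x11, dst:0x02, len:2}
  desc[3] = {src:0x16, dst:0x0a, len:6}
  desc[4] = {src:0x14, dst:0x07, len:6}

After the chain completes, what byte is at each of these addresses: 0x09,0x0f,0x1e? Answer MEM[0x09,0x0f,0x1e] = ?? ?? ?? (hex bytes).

MEM[0x09,0x0f,0x1e] = d1 ca 28

[0] 0x0c->0x26 len=2 : b2 03
[1] 0x12->0x1b len=4 : ca 5f b1 28
[2] 0x11->0x02 len=2 : 3a ca
[3] 0x16->0x0a len=6 : d1 89 5b 31 ad ca
[4] 0x14->0x07 len=6 : b1 28 d1 89 5b 31
query mem[0x09]=0xd1, mem[0x0f]=0xca, mem[0x1e]=0x28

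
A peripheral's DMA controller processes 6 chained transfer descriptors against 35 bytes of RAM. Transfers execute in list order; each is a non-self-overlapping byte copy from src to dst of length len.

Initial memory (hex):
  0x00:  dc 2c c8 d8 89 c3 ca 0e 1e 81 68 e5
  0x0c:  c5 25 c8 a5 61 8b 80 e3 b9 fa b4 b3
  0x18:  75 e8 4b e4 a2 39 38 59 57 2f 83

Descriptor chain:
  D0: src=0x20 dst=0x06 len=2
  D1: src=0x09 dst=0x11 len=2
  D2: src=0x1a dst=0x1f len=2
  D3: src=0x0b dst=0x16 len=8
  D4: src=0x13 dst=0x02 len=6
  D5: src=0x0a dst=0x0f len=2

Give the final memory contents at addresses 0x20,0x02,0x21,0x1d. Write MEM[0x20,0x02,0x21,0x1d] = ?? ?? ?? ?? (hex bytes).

#0 dst[0x06+2] := {0x57,0x2f}
#1 dst[0x11+2] := {0x81,0x68}
#2 dst[0x1f+2] := {0x4b,0xe4}
#3 dst[0x16+8] := {0xe5,0xc5,0x25,0xc8,0xa5,0x61,0x81,0x68}
#4 dst[0x02+6] := {0xe3,0xb9,0xfa,0xe5,0xc5,0x25}
#5 dst[0x0f+2] := {0x68,0xe5}
query mem[0x20]=0xe4, mem[0x02]=0xe3, mem[0x21]=0x2f, mem[0x1d]=0x68

MEM[0x20,0x02,0x21,0x1d] = e4 e3 2f 68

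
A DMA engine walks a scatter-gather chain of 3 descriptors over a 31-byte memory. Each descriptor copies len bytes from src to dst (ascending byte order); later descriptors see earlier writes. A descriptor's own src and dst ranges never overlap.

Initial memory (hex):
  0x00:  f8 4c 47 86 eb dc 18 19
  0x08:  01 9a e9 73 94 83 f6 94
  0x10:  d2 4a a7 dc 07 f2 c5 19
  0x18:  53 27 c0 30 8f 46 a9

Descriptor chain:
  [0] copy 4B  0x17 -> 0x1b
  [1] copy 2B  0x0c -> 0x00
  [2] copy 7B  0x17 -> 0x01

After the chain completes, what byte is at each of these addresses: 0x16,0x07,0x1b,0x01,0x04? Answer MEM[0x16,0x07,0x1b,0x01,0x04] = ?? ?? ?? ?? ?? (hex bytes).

  after D0: wrote 4B at 0x1b = 195327c0
  after D1: wrote 2B at 0x00 = 9483
  after D2: wrote 7B at 0x01 = 195327c0195327
query mem[0x16]=0xc5, mem[0x07]=0x27, mem[0x1b]=0x19, mem[0x01]=0x19, mem[0x04]=0xc0

MEM[0x16,0x07,0x1b,0x01,0x04] = c5 27 19 19 c0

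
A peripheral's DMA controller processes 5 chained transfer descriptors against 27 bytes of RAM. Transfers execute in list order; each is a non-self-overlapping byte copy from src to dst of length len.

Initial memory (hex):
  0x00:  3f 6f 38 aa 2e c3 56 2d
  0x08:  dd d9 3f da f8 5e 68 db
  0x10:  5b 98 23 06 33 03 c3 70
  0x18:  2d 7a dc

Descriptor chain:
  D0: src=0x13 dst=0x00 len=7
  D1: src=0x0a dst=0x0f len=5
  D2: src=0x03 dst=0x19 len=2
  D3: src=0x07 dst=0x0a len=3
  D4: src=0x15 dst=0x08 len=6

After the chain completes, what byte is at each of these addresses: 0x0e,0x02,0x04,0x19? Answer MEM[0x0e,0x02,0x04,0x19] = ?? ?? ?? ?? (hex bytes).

MEM[0x0e,0x02,0x04,0x19] = 68 03 70 c3

  after D0: wrote 7B at 0x00 = 063303c3702d7a
  after D1: wrote 5B at 0x0f = 3fdaf85e68
  after D2: wrote 2B at 0x19 = c370
  after D3: wrote 3B at 0x0a = 2dddd9
  after D4: wrote 6B at 0x08 = 03c3702dc370
query mem[0x0e]=0x68, mem[0x02]=0x03, mem[0x04]=0x70, mem[0x19]=0xc3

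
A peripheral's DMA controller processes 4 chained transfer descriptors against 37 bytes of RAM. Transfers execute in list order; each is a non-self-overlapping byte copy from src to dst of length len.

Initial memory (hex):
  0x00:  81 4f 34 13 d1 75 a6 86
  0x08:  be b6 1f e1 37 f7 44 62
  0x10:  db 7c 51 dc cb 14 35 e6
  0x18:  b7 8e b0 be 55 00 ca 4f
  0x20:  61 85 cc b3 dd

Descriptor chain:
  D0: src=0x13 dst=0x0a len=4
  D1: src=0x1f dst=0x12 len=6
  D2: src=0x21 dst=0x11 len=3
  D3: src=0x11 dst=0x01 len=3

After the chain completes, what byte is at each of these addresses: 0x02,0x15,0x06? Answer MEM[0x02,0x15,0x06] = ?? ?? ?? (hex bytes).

#0 dst[0x0a+4] := {0xdc,0xcb,0x14,0x35}
#1 dst[0x12+6] := {0x4f,0x61,0x85,0xcc,0xb3,0xdd}
#2 dst[0x11+3] := {0x85,0xcc,0xb3}
#3 dst[0x01+3] := {0x85,0xcc,0xb3}
query mem[0x02]=0xcc, mem[0x15]=0xcc, mem[0x06]=0xa6

MEM[0x02,0x15,0x06] = cc cc a6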